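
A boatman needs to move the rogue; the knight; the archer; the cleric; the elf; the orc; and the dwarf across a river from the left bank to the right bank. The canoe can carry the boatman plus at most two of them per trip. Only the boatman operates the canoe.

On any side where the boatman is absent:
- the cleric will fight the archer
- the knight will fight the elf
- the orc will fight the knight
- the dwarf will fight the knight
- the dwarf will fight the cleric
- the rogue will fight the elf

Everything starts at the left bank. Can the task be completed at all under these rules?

No

Whatever the first load, the items left behind include a forbidden pair without the boatman. No opening move is safe, so no plan exists.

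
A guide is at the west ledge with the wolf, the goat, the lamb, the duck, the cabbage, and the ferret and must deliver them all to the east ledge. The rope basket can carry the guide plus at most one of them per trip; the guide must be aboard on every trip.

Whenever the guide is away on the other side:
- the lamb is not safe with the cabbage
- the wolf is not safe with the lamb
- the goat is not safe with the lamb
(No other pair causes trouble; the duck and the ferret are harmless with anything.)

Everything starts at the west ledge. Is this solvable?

Following every safe sequence of crossings from the start, the most of the 6 that can be at the east ledge as the rope basket arrives there on crossings 1, 3, 5, 7 is 1, 2, 3, 4 respectively; the best ever achieved is 4 of 6.
From crossing 9 on, no configuration arises that was not already reachable earlier: only 36 distinct safe configurations (who is on which side, and where the rope basket is) can ever be reached, none of them has everyone across, and every continuation just revisits them. So no valid plan exists.

No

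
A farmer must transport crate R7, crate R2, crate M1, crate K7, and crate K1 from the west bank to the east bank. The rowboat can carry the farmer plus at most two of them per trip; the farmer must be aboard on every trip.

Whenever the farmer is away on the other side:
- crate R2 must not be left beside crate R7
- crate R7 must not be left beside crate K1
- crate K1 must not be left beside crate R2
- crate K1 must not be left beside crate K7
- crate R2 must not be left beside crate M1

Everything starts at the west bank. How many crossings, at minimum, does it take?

Counting alone: the farmer can take at most 2 across per trip to the east bank, so moving all 5 needs at least 3 loaded trips out, with a return between consecutive ones — at least 5 crossings.
The safety rule pushes this higher. Following every safe sequence of crossings, the most of the 5 that can be at the east bank as the rowboat arrives there on crossing 5 is 4 — never all 5.
So no plan with fewer than 7 crossings exists, and this one achieves 7:
1. Farmer goes to the east bank with crate K1 and crate R2.  [the west bank: crate K7, crate M1, crate R7 | the east bank: crate K1, crate R2]
2. Farmer goes back to the west bank with crate R2.  [the west bank: crate K7, crate M1, crate R2, crate R7 | the east bank: crate K1]
3. Farmer goes to the east bank with crate M1 and crate R7.  [the west bank: crate K7, crate R2 | the east bank: crate K1, crate M1, crate R7]
4. Farmer goes back to the west bank with crate R7.  [the west bank: crate K7, crate R2, crate R7 | the east bank: crate K1, crate M1]
5. Farmer goes to the east bank with crate K7 and crate R7.  [the west bank: crate R2 | the east bank: crate K1, crate K7, crate M1, crate R7]
6. Farmer goes back to the west bank with crate K1.  [the west bank: crate K1, crate R2 | the east bank: crate K7, crate M1, crate R7]
7. Farmer goes to the east bank with crate K1 and crate R2.  [the west bank: — | the east bank: crate K1, crate K7, crate M1, crate R2, crate R7]

7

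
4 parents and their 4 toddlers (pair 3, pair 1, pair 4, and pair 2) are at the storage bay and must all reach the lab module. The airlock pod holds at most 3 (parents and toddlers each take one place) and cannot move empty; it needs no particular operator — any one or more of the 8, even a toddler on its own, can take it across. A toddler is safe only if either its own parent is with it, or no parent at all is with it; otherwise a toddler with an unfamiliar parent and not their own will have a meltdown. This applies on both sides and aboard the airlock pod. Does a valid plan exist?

1. parent 3 and toddler 3 cross → the lab module.
2. parent 3 crosses ← the storage bay.
3. parent 1, parent 3, and toddler 1 cross → the lab module.
4. parent 3 and toddler 3 cross ← the storage bay.
5. parent 2, parent 3, and parent 4 cross → the lab module.
6. toddler 1 crosses ← the storage bay.
7. toddler 1 and toddler 3 cross → the lab module.
8. toddler 3 crosses ← the storage bay.
9. toddler 2, toddler 3, and toddler 4 cross → the lab module.

Yes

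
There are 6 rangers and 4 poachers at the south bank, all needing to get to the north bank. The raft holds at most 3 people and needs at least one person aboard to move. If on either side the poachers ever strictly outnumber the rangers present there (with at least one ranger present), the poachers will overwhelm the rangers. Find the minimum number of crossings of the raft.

Counting alone: each trip to the north bank takes at most 3 across and each return brings at least 1 back, so after t trips out (and t−1 returns) at most 3t − (t−1) of the 10 are across; that first reaches 10 at t = 5, so at least 9 crossings are needed.
The plan below uses exactly 9 crossings, so it is optimal:
1. 2 poachers → the north bank.  (the south bank: 6R 2P; the north bank: 0R 2P)
2. 1 poacher ← the south bank.  (the south bank: 6R 3P; the north bank: 0R 1P)
3. 3 poachers → the north bank.  (the south bank: 6R 0P; the north bank: 0R 4P)
4. 1 poacher ← the south bank.  (the south bank: 6R 1P; the north bank: 0R 3P)
5. 3 rangers → the north bank.  (the south bank: 3R 1P; the north bank: 3R 3P)
6. 1 poacher ← the south bank.  (the south bank: 3R 2P; the north bank: 3R 2P)
7. 1 ranger and 2 poachers → the north bank.  (the south bank: 2R 0P; the north bank: 4R 4P)
8. 1 poacher ← the south bank.  (the south bank: 2R 1P; the north bank: 4R 3P)
9. 2 rangers and 1 poacher → the north bank.  (the south bank: 0R 0P; the north bank: 6R 4P)

9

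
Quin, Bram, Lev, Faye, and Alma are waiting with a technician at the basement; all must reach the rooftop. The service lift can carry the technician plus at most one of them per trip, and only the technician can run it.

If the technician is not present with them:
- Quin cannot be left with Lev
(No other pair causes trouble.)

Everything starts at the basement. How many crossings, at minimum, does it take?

9

Counting alone: the technician can take at most 1 across per trip to the rooftop, so moving all 5 needs at least 5 loaded trips out, with a return between consecutive ones — at least 9 crossings.
The plan below uses exactly 9 crossings, so it is optimal:
1. Technician goes to the rooftop with Quin.  [the basement: Alma, Bram, Faye, Lev | the rooftop: Quin]
2. Technician goes back to the basement alone.  [the basement: Alma, Bram, Faye, Lev | the rooftop: Quin]
3. Technician goes to the rooftop with Bram.  [the basement: Alma, Faye, Lev | the rooftop: Bram, Quin]
4. Technician goes back to the basement alone.  [the basement: Alma, Faye, Lev | the rooftop: Bram, Quin]
5. Technician goes to the rooftop with Faye.  [the basement: Alma, Lev | the rooftop: Bram, Faye, Quin]
6. Technician goes back to the basement alone.  [the basement: Alma, Lev | the rooftop: Bram, Faye, Quin]
7. Technician goes to the rooftop with Alma.  [the basement: Lev | the rooftop: Alma, Bram, Faye, Quin]
8. Technician goes back to the basement alone.  [the basement: Lev | the rooftop: Alma, Bram, Faye, Quin]
9. Technician goes to the rooftop with Lev.  [the basement: — | the rooftop: Alma, Bram, Faye, Lev, Quin]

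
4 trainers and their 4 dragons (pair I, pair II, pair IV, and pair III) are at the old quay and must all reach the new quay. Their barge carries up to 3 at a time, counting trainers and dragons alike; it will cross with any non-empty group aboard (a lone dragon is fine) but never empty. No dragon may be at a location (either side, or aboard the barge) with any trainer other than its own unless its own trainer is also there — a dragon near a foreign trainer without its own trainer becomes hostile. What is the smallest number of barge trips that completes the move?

9

Counting alone: each trip to the new quay takes at most 3 across and each return brings at least 1 back, so after t trips out (and t−1 returns) at most 3t − (t−1) of the 8 are across; that first reaches 8 at t = 4, so at least 7 crossings are needed.
The safety rule pushes this higher. Following every safe sequence of crossings, the most of the 8 that can be at the new quay as the barge arrives there on crossing 7 is 7 — never all 8.
So no plan with fewer than 9 crossings exists, and this one achieves 9:
1. dragon I and trainer I cross → the new quay.
2. trainer I crosses ← the old quay.
3. dragon II, trainer I, and trainer II cross → the new quay.
4. dragon I and trainer I cross ← the old quay.
5. trainer I, trainer III, and trainer IV cross → the new quay.
6. dragon II crosses ← the old quay.
7. dragon I and dragon II cross → the new quay.
8. dragon I crosses ← the old quay.
9. dragon I, dragon III, and dragon IV cross → the new quay.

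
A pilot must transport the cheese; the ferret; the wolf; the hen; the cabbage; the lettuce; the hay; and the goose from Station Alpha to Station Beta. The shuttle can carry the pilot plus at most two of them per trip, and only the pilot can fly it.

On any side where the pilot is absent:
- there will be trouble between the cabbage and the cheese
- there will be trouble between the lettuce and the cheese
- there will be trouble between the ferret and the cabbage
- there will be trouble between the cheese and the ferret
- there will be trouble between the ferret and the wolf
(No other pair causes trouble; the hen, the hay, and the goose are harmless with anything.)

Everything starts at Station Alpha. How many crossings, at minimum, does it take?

13

Counting alone: the pilot can take at most 2 across per trip to Station Beta, so moving all 8 needs at least 4 loaded trips out, with a return between consecutive ones — at least 7 crossings.
The safety rule pushes this higher. Following every safe sequence of crossings, the most of the 8 that can be at Station Beta as the shuttle arrives there on crossings 7, 9, 11 is 5, 6, 7 respectively — never all 8.
So no plan with fewer than 13 crossings exists, and this one achieves 13:
1. Pilot goes to Station Beta with the cheese and the ferret.  [Station Alpha: the cabbage, the goose, the hay, the hen, the lettuce, the wolf | Station Beta: the cheese, the ferret]
2. Pilot goes back to Station Alpha with the cheese.  [Station Alpha: the cabbage, the cheese, the goose, the hay, the hen, the lettuce, the wolf | Station Beta: the ferret]
3. Pilot goes to Station Beta with the cheese and the wolf.  [Station Alpha: the cabbage, the goose, the hay, the hen, the lettuce | Station Beta: the cheese, the ferret, the wolf]
4. Pilot goes back to Station Alpha with the ferret.  [Station Alpha: the cabbage, the ferret, the goose, the hay, the hen, the lettuce | Station Beta: the cheese, the wolf]
5. Pilot goes to Station Beta with the ferret and the hen.  [Station Alpha: the cabbage, the goose, the hay, the lettuce | Station Beta: the cheese, the ferret, the hen, the wolf]
6. Pilot goes back to Station Alpha with the ferret.  [Station Alpha: the cabbage, the ferret, the goose, the hay, the lettuce | Station Beta: the cheese, the hen, the wolf]
7. Pilot goes to Station Beta with the ferret and the hay.  [Station Alpha: the cabbage, the goose, the lettuce | Station Beta: the cheese, the ferret, the hay, the hen, the wolf]
8. Pilot goes back to Station Alpha with the ferret.  [Station Alpha: the cabbage, the ferret, the goose, the lettuce | Station Beta: the cheese, the hay, the hen, the wolf]
9. Pilot goes to Station Beta with the ferret and the goose.  [Station Alpha: the cabbage, the lettuce | Station Beta: the cheese, the ferret, the goose, the hay, the hen, the wolf]
10. Pilot goes back to Station Alpha with the ferret.  [Station Alpha: the cabbage, the ferret, the lettuce | Station Beta: the cheese, the goose, the hay, the hen, the wolf]
11. Pilot goes to Station Beta with the cabbage and the lettuce.  [Station Alpha: the ferret | Station Beta: the cabbage, the cheese, the goose, the hay, the hen, the lettuce, the wolf]
12. Pilot goes back to Station Alpha with the cheese.  [Station Alpha: the cheese, the ferret | Station Beta: the cabbage, the goose, the hay, the hen, the lettuce, the wolf]
13. Pilot goes to Station Beta with the cheese and the ferret.  [Station Alpha: — | Station Beta: the cabbage, the cheese, the ferret, the goose, the hay, the hen, the lettuce, the wolf]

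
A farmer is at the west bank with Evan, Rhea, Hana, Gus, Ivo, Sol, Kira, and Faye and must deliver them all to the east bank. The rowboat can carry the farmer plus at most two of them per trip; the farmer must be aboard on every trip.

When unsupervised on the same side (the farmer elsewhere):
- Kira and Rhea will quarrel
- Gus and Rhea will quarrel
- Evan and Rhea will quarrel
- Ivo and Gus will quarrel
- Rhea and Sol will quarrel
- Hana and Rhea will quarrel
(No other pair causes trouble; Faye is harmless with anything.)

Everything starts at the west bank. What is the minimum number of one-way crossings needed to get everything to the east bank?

Counting alone: the farmer can take at most 2 across per trip to the east bank, so moving all 8 needs at least 4 loaded trips out, with a return between consecutive ones — at least 7 crossings.
The safety rule pushes this higher. Following every safe sequence of crossings, the most of the 8 that can be at the east bank as the rowboat arrives there on crossings 7, 9 is 6, 7 respectively — never all 8.
So no plan with fewer than 11 crossings exists, and this one achieves 11:
1. Farmer goes to the east bank with Gus and Rhea.  [the west bank: Evan, Faye, Hana, Ivo, Kira, Sol | the east bank: Gus, Rhea]
2. Farmer goes back to the west bank with Rhea.  [the west bank: Evan, Faye, Hana, Ivo, Kira, Rhea, Sol | the east bank: Gus]
3. Farmer goes to the east bank with Evan and Rhea.  [the west bank: Faye, Hana, Ivo, Kira, Sol | the east bank: Evan, Gus, Rhea]
4. Farmer goes back to the west bank with Rhea.  [the west bank: Faye, Hana, Ivo, Kira, Rhea, Sol | the east bank: Evan, Gus]
5. Farmer goes to the east bank with Hana and Rhea.  [the west bank: Faye, Ivo, Kira, Sol | the east bank: Evan, Gus, Hana, Rhea]
6. Farmer goes back to the west bank with Rhea.  [the west bank: Faye, Ivo, Kira, Rhea, Sol | the east bank: Evan, Gus, Hana]
7. Farmer goes to the east bank with Rhea and Sol.  [the west bank: Faye, Ivo, Kira | the east bank: Evan, Gus, Hana, Rhea, Sol]
8. Farmer goes back to the west bank with Rhea.  [the west bank: Faye, Ivo, Kira, Rhea | the east bank: Evan, Gus, Hana, Sol]
9. Farmer goes to the east bank with Faye and Kira.  [the west bank: Ivo, Rhea | the east bank: Evan, Faye, Gus, Hana, Kira, Sol]
10. Farmer goes back to the west bank alone.  [the west bank: Ivo, Rhea | the east bank: Evan, Faye, Gus, Hana, Kira, Sol]
11. Farmer goes to the east bank with Ivo and Rhea.  [the west bank: — | the east bank: Evan, Faye, Gus, Hana, Ivo, Kira, Rhea, Sol]

11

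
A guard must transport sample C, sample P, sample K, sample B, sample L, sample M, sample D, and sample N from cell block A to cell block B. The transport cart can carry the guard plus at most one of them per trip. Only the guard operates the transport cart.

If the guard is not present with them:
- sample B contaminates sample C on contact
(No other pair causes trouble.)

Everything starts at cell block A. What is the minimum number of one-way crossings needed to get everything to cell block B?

Counting alone: the guard can take at most 1 across per trip to cell block B, so moving all 8 needs at least 8 loaded trips out, with a return between consecutive ones — at least 15 crossings.
The plan below uses exactly 15 crossings, so it is optimal:
1. Guard goes to cell block B with sample C.  [cell block A: sample B, sample D, sample K, sample L, sample M, sample N, sample P | cell block B: sample C]
2. Guard goes back to cell block A alone.  [cell block A: sample B, sample D, sample K, sample L, sample M, sample N, sample P | cell block B: sample C]
3. Guard goes to cell block B with sample P.  [cell block A: sample B, sample D, sample K, sample L, sample M, sample N | cell block B: sample C, sample P]
4. Guard goes back to cell block A alone.  [cell block A: sample B, sample D, sample K, sample L, sample M, sample N | cell block B: sample C, sample P]
5. Guard goes to cell block B with sample K.  [cell block A: sample B, sample D, sample L, sample M, sample N | cell block B: sample C, sample K, sample P]
6. Guard goes back to cell block A alone.  [cell block A: sample B, sample D, sample L, sample M, sample N | cell block B: sample C, sample K, sample P]
7. Guard goes to cell block B with sample L.  [cell block A: sample B, sample D, sample M, sample N | cell block B: sample C, sample K, sample L, sample P]
8. Guard goes back to cell block A alone.  [cell block A: sample B, sample D, sample M, sample N | cell block B: sample C, sample K, sample L, sample P]
9. Guard goes to cell block B with sample M.  [cell block A: sample B, sample D, sample N | cell block B: sample C, sample K, sample L, sample M, sample P]
10. Guard goes back to cell block A alone.  [cell block A: sample B, sample D, sample N | cell block B: sample C, sample K, sample L, sample M, sample P]
11. Guard goes to cell block B with sample D.  [cell block A: sample B, sample N | cell block B: sample C, sample D, sample K, sample L, sample M, sample P]
12. Guard goes back to cell block A alone.  [cell block A: sample B, sample N | cell block B: sample C, sample D, sample K, sample L, sample M, sample P]
13. Guard goes to cell block B with sample N.  [cell block A: sample B | cell block B: sample C, sample D, sample K, sample L, sample M, sample N, sample P]
14. Guard goes back to cell block A alone.  [cell block A: sample B | cell block B: sample C, sample D, sample K, sample L, sample M, sample N, sample P]
15. Guard goes to cell block B with sample B.  [cell block A: — | cell block B: sample B, sample C, sample D, sample K, sample L, sample M, sample N, sample P]

15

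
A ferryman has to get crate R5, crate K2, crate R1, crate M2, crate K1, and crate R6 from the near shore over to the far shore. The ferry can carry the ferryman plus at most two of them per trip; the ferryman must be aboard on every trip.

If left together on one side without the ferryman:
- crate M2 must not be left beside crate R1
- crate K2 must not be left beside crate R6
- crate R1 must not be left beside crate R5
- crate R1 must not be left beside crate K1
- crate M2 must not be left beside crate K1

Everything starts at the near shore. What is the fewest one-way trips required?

Whatever the first load, the items left behind include a forbidden pair without the ferryman. No opening move is safe, so no plan exists.

impossible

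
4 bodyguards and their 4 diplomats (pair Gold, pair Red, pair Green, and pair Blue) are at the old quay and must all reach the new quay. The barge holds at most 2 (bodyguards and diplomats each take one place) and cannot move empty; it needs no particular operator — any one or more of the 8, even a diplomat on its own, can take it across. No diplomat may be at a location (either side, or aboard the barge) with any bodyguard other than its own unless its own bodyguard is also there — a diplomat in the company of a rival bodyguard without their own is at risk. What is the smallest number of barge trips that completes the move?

impossible

Following every safe sequence of crossings from the start, the most of the 8 that can be at the new quay as the barge arrives there on crossings 1, 3, 5 is 2, 3, 4 respectively; the best ever achieved is 4 of 8.
From crossing 7 on, no configuration arises that was not already reachable earlier: only 44 distinct safe configurations (who is on which side, and where the barge is) can ever be reached, none of them has everyone across, and every continuation just revisits them. So no valid plan exists.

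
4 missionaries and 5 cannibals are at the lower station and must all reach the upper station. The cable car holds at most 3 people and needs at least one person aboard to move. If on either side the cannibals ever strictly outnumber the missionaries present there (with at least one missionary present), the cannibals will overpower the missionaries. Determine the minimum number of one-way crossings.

impossible

The cannibals already outnumber the missionaries at the lower station before anyone moves, so the starting position itself is disallowed.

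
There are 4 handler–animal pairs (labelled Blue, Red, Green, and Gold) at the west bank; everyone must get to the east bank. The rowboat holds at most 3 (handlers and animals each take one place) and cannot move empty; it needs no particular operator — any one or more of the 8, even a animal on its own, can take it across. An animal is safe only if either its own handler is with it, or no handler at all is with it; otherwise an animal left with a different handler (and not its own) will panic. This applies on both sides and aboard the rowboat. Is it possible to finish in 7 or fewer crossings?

No

Counting alone: each trip to the east bank takes at most 3 across and each return brings at least 1 back, so after t trips out (and t−1 returns) at most 3t − (t−1) of the 8 are across; that first reaches 8 at t = 4, so at least 7 crossings are needed.
The safety rule pushes this higher. Following every safe sequence of crossings, the most of the 8 that can be at the east bank as the rowboat arrives there on crossing 7 is 7 — never all 8.
So the move cannot be finished within 7 crossings. (The shortest complete plan takes 9:)
1. animal Blue and handler Blue cross → the east bank.
2. handler Blue crosses ← the west bank.
3. animal Red, handler Blue, and handler Red cross → the east bank.
4. animal Blue and handler Blue cross ← the west bank.
5. handler Blue, handler Gold, and handler Green cross → the east bank.
6. animal Red crosses ← the west bank.
7. animal Blue and animal Red cross → the east bank.
8. animal Blue crosses ← the west bank.
9. animal Blue, animal Gold, and animal Green cross → the east bank.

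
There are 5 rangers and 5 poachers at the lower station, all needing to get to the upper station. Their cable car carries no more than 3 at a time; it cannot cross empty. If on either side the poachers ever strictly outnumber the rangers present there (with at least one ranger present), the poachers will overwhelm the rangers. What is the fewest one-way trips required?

11

Counting alone: each trip to the upper station takes at most 3 across and each return brings at least 1 back, so after t trips out (and t−1 returns) at most 3t − (t−1) of the 10 are across; that first reaches 10 at t = 5, so at least 9 crossings are needed.
The safety rule pushes this higher. Following every safe sequence of crossings, the most of the 10 that can be at the upper station as the cable car arrives there on crossing 9 is 9 — never all 10.
So no plan with fewer than 11 crossings exists, and this one achieves 11:
1. 2 poachers → the upper station.  (the lower station: 5R 3P; the upper station: 0R 2P)
2. 1 poacher ← the lower station.  (the lower station: 5R 4P; the upper station: 0R 1P)
3. 3 poachers → the upper station.  (the lower station: 5R 1P; the upper station: 0R 4P)
4. 1 poacher ← the lower station.  (the lower station: 5R 2P; the upper station: 0R 3P)
5. 3 rangers → the upper station.  (the lower station: 2R 2P; the upper station: 3R 3P)
6. 1 ranger and 1 poacher ← the lower station.  (the lower station: 3R 3P; the upper station: 2R 2P)
7. 3 rangers → the upper station.  (the lower station: 0R 3P; the upper station: 5R 2P)
8. 1 poacher ← the lower station.  (the lower station: 0R 4P; the upper station: 5R 1P)
9. 2 poachers → the upper station.  (the lower station: 0R 2P; the upper station: 5R 3P)
10. 1 poacher ← the lower station.  (the lower station: 0R 3P; the upper station: 5R 2P)
11. 3 poachers → the upper station.  (the lower station: 0R 0P; the upper station: 5R 5P)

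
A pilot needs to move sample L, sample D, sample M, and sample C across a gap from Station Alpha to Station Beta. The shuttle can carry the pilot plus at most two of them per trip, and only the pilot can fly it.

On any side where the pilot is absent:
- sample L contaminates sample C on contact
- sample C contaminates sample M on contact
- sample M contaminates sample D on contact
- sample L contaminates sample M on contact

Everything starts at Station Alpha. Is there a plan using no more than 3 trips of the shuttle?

Counting alone: the pilot can take at most 2 across per trip to Station Beta, so moving all 4 needs at least 2 loaded trips out, with a return between consecutive ones — at least 3 crossings.
The safety rule pushes this higher. Following every safe sequence of crossings, the most of the 4 that can be at Station Beta as the shuttle arrives there on crossing 3 is 3 — never all 4.
So the move cannot be finished within 3 crossings. (The shortest complete plan takes 5:)
1. Pilot goes to Station Beta with sample L and sample M.  [Station Alpha: sample C, sample D | Station Beta: sample L, sample M]
2. Pilot goes back to Station Alpha with sample L.  [Station Alpha: sample C, sample D, sample L | Station Beta: sample M]
3. Pilot goes to Station Beta with sample D and sample L.  [Station Alpha: sample C | Station Beta: sample D, sample L, sample M]
4. Pilot goes back to Station Alpha with sample M.  [Station Alpha: sample C, sample M | Station Beta: sample D, sample L]
5. Pilot goes to Station Beta with sample C and sample M.  [Station Alpha: — | Station Beta: sample C, sample D, sample L, sample M]

No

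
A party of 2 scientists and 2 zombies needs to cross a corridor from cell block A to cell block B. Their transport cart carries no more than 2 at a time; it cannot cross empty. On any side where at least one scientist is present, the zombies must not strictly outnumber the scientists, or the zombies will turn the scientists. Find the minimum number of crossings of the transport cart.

Counting alone: each trip to cell block B takes at most 2 across and each return brings at least 1 back, so after t trips out (and t−1 returns) at most 2t − (t−1) of the 4 are across; that first reaches 4 at t = 3, so at least 5 crossings are needed.
The plan below uses exactly 5 crossings, so it is optimal:
1. 2 zombies → cell block B.  (cell block A: 2S 0Z; cell block B: 0S 2Z)
2. 1 zombie ← cell block A.  (cell block A: 2S 1Z; cell block B: 0S 1Z)
3. 2 scientists → cell block B.  (cell block A: 0S 1Z; cell block B: 2S 1Z)
4. 1 zombie ← cell block A.  (cell block A: 0S 2Z; cell block B: 2S 0Z)
5. 2 zombies → cell block B.  (cell block A: 0S 0Z; cell block B: 2S 2Z)

5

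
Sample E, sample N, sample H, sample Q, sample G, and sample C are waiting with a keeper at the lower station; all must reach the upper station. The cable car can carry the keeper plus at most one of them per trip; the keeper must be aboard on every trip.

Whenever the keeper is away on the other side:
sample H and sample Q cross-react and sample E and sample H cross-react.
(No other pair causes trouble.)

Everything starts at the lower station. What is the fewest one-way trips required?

13

Counting alone: the keeper can take at most 1 across per trip to the upper station, so moving all 6 needs at least 6 loaded trips out, with a return between consecutive ones — at least 11 crossings.
The safety rule pushes this higher. Following every safe sequence of crossings, the most of the 6 that can be at the upper station as the cable car arrives there on crossing 11 is 5 — never all 6.
So no plan with fewer than 13 crossings exists, and this one achieves 13:
1. Keeper goes to the upper station with sample H.
2. Keeper goes back to the lower station alone.
3. Keeper goes to the upper station with sample E.
4. Keeper goes back to the lower station with sample H.
5. Keeper goes to the upper station with sample Q.
6. Keeper goes back to the lower station alone.
7. Keeper goes to the upper station with sample N.
8. Keeper goes back to the lower station alone.
9. Keeper goes to the upper station with sample G.
10. Keeper goes back to the lower station alone.
11. Keeper goes to the upper station with sample C.
12. Keeper goes back to the lower station alone.
13. Keeper goes to the upper station with sample H.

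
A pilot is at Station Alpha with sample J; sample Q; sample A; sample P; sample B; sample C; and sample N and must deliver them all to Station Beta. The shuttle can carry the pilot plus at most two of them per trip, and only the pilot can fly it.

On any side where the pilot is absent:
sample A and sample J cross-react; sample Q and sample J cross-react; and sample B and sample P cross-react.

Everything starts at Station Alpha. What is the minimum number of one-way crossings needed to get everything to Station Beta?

Counting alone: the pilot can take at most 2 across per trip to Station Beta, so moving all 7 needs at least 4 loaded trips out, with a return between consecutive ones — at least 7 crossings.
The plan below uses exactly 7 crossings, so it is optimal:
1. Pilot goes to Station Beta with sample J and sample P.  [Station Alpha: sample A, sample B, sample C, sample N, sample Q | Station Beta: sample J, sample P]
2. Pilot goes back to Station Alpha alone.  [Station Alpha: sample A, sample B, sample C, sample N, sample Q | Station Beta: sample J, sample P]
3. Pilot goes to Station Beta with sample A and sample Q.  [Station Alpha: sample B, sample C, sample N | Station Beta: sample A, sample J, sample P, sample Q]
4. Pilot goes back to Station Alpha with sample J.  [Station Alpha: sample B, sample C, sample J, sample N | Station Beta: sample A, sample P, sample Q]
5. Pilot goes to Station Beta with sample C and sample N.  [Station Alpha: sample B, sample J | Station Beta: sample A, sample C, sample N, sample P, sample Q]
6. Pilot goes back to Station Alpha alone.  [Station Alpha: sample B, sample J | Station Beta: sample A, sample C, sample N, sample P, sample Q]
7. Pilot goes to Station Beta with sample B and sample J.  [Station Alpha: — | Station Beta: sample A, sample B, sample C, sample J, sample N, sample P, sample Q]

7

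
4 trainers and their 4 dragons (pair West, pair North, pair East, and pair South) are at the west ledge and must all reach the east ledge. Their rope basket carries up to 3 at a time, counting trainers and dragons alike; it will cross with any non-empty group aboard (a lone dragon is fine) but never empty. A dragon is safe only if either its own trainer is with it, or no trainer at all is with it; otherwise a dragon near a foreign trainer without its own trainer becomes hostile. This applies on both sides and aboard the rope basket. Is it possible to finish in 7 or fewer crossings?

No

Counting alone: each trip to the east ledge takes at most 3 across and each return brings at least 1 back, so after t trips out (and t−1 returns) at most 3t − (t−1) of the 8 are across; that first reaches 8 at t = 4, so at least 7 crossings are needed.
The safety rule pushes this higher. Following every safe sequence of crossings, the most of the 8 that can be at the east ledge as the rope basket arrives there on crossing 7 is 7 — never all 8.
So the move cannot be finished within 7 crossings. (The shortest complete plan takes 9:)
1. dragon West and trainer West cross → the east ledge.
2. trainer West crosses ← the west ledge.
3. dragon North, trainer North, and trainer West cross → the east ledge.
4. dragon West and trainer West cross ← the west ledge.
5. trainer East, trainer South, and trainer West cross → the east ledge.
6. dragon North crosses ← the west ledge.
7. dragon North and dragon West cross → the east ledge.
8. dragon West crosses ← the west ledge.
9. dragon East, dragon South, and dragon West cross → the east ledge.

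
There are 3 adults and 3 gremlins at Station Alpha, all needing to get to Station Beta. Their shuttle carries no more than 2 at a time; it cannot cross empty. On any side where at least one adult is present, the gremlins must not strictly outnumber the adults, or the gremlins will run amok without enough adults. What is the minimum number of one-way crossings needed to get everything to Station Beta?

11

Counting alone: each trip to Station Beta takes at most 2 across and each return brings at least 1 back, so after t trips out (and t−1 returns) at most 2t − (t−1) of the 6 are across; that first reaches 6 at t = 5, so at least 9 crossings are needed.
The safety rule pushes this higher. Following every safe sequence of crossings, the most of the 6 that can be at Station Beta as the shuttle arrives there on crossing 9 is 5 — never all 6.
So no plan with fewer than 11 crossings exists, and this one achieves 11:
1. 2 gremlins → Station Beta.  (Station Alpha: 3A 1G; Station Beta: 0A 2G)
2. 1 gremlin ← Station Alpha.  (Station Alpha: 3A 2G; Station Beta: 0A 1G)
3. 2 gremlins → Station Beta.  (Station Alpha: 3A 0G; Station Beta: 0A 3G)
4. 1 gremlin ← Station Alpha.  (Station Alpha: 3A 1G; Station Beta: 0A 2G)
5. 2 adults → Station Beta.  (Station Alpha: 1A 1G; Station Beta: 2A 2G)
6. 1 adult and 1 gremlin ← Station Alpha.  (Station Alpha: 2A 2G; Station Beta: 1A 1G)
7. 2 adults → Station Beta.  (Station Alpha: 0A 2G; Station Beta: 3A 1G)
8. 1 gremlin ← Station Alpha.  (Station Alpha: 0A 3G; Station Beta: 3A 0G)
9. 2 gremlins → Station Beta.  (Station Alpha: 0A 1G; Station Beta: 3A 2G)
10. 1 gremlin ← Station Alpha.  (Station Alpha: 0A 2G; Station Beta: 3A 1G)
11. 2 gremlins → Station Beta.  (Station Alpha: 0A 0G; Station Beta: 3A 3G)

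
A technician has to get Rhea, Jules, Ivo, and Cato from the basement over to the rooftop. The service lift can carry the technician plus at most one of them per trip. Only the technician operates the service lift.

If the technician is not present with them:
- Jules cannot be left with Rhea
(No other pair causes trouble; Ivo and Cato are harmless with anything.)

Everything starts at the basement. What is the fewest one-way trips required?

Counting alone: the technician can take at most 1 across per trip to the rooftop, so moving all 4 needs at least 4 loaded trips out, with a return between consecutive ones — at least 7 crossings.
The plan below uses exactly 7 crossings, so it is optimal:
1. Technician goes to the rooftop with Rhea.
2. Technician goes back to the basement alone.
3. Technician goes to the rooftop with Ivo.
4. Technician goes back to the basement alone.
5. Technician goes to the rooftop with Cato.
6. Technician goes back to the basement alone.
7. Technician goes to the rooftop with Jules.

7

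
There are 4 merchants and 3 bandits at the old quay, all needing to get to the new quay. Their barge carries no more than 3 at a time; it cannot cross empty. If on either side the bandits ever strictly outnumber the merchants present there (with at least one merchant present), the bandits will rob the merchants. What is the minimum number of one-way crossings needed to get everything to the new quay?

5

Counting alone: each trip to the new quay takes at most 3 across and each return brings at least 1 back, so after t trips out (and t−1 returns) at most 3t − (t−1) of the 7 are across; that first reaches 7 at t = 3, so at least 5 crossings are needed.
The plan below uses exactly 5 crossings, so it is optimal:
1. 3 bandits → the new quay.  (the old quay: 4M 0B; the new quay: 0M 3B)
2. 1 bandit ← the old quay.  (the old quay: 4M 1B; the new quay: 0M 2B)
3. 3 merchants → the new quay.  (the old quay: 1M 1B; the new quay: 3M 2B)
4. 1 merchant ← the old quay.  (the old quay: 2M 1B; the new quay: 2M 2B)
5. 2 merchants and 1 bandit → the new quay.  (the old quay: 0M 0B; the new quay: 4M 3B)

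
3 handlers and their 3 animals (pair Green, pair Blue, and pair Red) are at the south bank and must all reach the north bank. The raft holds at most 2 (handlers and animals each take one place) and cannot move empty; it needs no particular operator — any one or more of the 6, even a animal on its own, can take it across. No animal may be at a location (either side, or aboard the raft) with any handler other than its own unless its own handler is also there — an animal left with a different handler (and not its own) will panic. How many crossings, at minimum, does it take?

11

Counting alone: each trip to the north bank takes at most 2 across and each return brings at least 1 back, so after t trips out (and t−1 returns) at most 2t − (t−1) of the 6 are across; that first reaches 6 at t = 5, so at least 9 crossings are needed.
The safety rule pushes this higher. Following every safe sequence of crossings, the most of the 6 that can be at the north bank as the raft arrives there on crossing 9 is 5 — never all 6.
So no plan with fewer than 11 crossings exists, and this one achieves 11:
1. animal Green and handler Green cross → the north bank.
2. handler Green crosses ← the south bank.
3. animal Blue and animal Red cross → the north bank.
4. animal Green crosses ← the south bank.
5. handler Blue and handler Red cross → the north bank.
6. animal Blue and handler Blue cross ← the south bank.
7. handler Blue and handler Green cross → the north bank.
8. animal Red crosses ← the south bank.
9. animal Blue and animal Green cross → the north bank.
10. handler Red crosses ← the south bank.
11. animal Red and handler Red cross → the north bank.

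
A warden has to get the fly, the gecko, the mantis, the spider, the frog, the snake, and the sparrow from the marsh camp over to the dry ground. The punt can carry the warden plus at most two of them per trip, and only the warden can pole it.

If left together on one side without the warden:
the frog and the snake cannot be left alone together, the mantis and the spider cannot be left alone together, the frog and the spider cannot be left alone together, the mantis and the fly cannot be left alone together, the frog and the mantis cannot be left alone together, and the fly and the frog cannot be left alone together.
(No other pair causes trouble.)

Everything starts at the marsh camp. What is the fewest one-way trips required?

Counting alone: the warden can take at most 2 across per trip to the dry ground, so moving all 7 needs at least 4 loaded trips out, with a return between consecutive ones — at least 7 crossings.
The safety rule pushes this higher. Following every safe sequence of crossings, the most of the 7 that can be at the dry ground as the punt arrives there on crossings 7, 9 is 5, 6 respectively — never all 7.
So no plan with fewer than 11 crossings exists, and this one achieves 11:
1. Warden goes to the dry ground with the frog and the mantis.  [the marsh camp: the fly, the gecko, the snake, the sparrow, the spider | the dry ground: the frog, the mantis]
2. Warden goes back to the marsh camp with the mantis.  [the marsh camp: the fly, the gecko, the mantis, the snake, the sparrow, the spider | the dry ground: the frog]
3. Warden goes to the dry ground with the fly and the spider.  [the marsh camp: the gecko, the mantis, the snake, the sparrow | the dry ground: the fly, the frog, the spider]
4. Warden goes back to the marsh camp with the frog.  [the marsh camp: the frog, the gecko, the mantis, the snake, the sparrow | the dry ground: the fly, the spider]
5. Warden goes to the dry ground with the frog and the gecko.  [the marsh camp: the mantis, the snake, the sparrow | the dry ground: the fly, the frog, the gecko, the spider]
6. Warden goes back to the marsh camp with the frog.  [the marsh camp: the frog, the mantis, the snake, the sparrow | the dry ground: the fly, the gecko, the spider]
7. Warden goes to the dry ground with the mantis and the snake.  [the marsh camp: the frog, the sparrow | the dry ground: the fly, the gecko, the mantis, the snake, the spider]
8. Warden goes back to the marsh camp with the mantis.  [the marsh camp: the frog, the mantis, the sparrow | the dry ground: the fly, the gecko, the snake, the spider]
9. Warden goes to the dry ground with the mantis and the sparrow.  [the marsh camp: the frog | the dry ground: the fly, the gecko, the mantis, the snake, the sparrow, the spider]
10. Warden goes back to the marsh camp with the mantis.  [the marsh camp: the frog, the mantis | the dry ground: the fly, the gecko, the snake, the sparrow, the spider]
11. Warden goes to the dry ground with the frog and the mantis.  [the marsh camp: — | the dry ground: the fly, the frog, the gecko, the mantis, the snake, the sparrow, the spider]

11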